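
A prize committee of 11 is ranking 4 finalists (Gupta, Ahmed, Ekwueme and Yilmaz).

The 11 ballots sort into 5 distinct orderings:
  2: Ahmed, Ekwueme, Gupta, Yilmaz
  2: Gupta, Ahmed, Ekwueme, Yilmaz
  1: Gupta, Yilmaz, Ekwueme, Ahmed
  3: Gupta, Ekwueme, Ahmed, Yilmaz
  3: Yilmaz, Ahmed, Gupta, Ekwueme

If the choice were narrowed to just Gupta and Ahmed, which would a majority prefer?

Ballots ranking Gupta above Ahmed: 2 + 1 + 3 = 6.
Ballots ranking Ahmed above Gupta: 11 − 6 = 5.
Gupta wins the head-to-head 6–5.

Gupta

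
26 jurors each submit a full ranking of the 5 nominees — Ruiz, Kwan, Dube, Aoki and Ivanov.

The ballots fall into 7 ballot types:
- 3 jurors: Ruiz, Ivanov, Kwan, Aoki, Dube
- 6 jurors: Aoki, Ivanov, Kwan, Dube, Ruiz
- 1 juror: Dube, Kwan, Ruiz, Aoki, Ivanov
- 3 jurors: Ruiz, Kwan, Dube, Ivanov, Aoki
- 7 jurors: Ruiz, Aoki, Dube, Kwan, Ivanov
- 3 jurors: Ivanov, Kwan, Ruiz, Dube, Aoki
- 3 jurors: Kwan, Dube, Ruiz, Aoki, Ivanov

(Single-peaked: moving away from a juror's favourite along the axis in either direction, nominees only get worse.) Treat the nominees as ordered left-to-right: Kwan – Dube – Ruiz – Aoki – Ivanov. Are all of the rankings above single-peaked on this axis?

Axis positions: Kwan=1, Dube=2, Ruiz=3, Aoki=4, Ivanov=5.
Ballot type 1: ranking walks positions 3-5-1-4-2; Ivanov is ranked above Aoki even though Aoki lies between Ivanov and the peak Ruiz on the axis — preferences dip and rise again. Not single-peaked.
Ballot type 2: ranking walks positions 4-5-1-2-3; Kwan is ranked above Ruiz even though Ruiz lies between Kwan and the peak Aoki on the axis — preferences dip and rise again. Not single-peaked.
Ballot type 3 (peak Dube at position 2): ranking walks positions 2-1-3-4-5, expanding outward from the peak — single-peaked.
Ballot type 4: ranking walks positions 3-1-2-5-4; Kwan is ranked above Dube even though Dube lies between Kwan and the peak Ruiz on the axis — preferences dip and rise again. Not single-peaked.
Ballot type 5 (peak Ruiz at position 3): ranking walks positions 3-4-2-1-5, expanding outward from the peak — single-peaked.
Ballot type 6: ranking walks positions 5-1-3-2-4; Kwan is ranked above Aoki even though Aoki lies between Kwan and the peak Ivanov on the axis — preferences dip and rise again. Not single-peaked.
Ballot type 7 (peak Kwan at position 1): ranking walks positions 1-2-3-4-5, expanding outward from the peak — single-peaked.
Ballot type 1 violates single-peakedness, so the profile is not single-peaked on this axis.

no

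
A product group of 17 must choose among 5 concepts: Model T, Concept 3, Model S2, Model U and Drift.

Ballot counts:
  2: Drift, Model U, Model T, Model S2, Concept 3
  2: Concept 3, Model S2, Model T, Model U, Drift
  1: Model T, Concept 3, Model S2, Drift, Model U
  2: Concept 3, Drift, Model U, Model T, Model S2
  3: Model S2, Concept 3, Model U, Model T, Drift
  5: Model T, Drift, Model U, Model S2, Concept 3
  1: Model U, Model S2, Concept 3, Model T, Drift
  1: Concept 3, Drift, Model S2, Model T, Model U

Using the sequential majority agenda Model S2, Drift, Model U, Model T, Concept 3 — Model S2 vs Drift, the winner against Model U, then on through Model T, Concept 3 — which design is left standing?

Concept 3

Round 1: Model S2 vs Drift — 7–10, Drift advances.
Round 2: Drift vs Model U — 11–6, Drift advances.
Round 3: Drift vs Model T — 5–12, Model T advances.
Round 4: Model T vs Concept 3 — 8–9, Concept 3 advances.
The agenda winner is Concept 3.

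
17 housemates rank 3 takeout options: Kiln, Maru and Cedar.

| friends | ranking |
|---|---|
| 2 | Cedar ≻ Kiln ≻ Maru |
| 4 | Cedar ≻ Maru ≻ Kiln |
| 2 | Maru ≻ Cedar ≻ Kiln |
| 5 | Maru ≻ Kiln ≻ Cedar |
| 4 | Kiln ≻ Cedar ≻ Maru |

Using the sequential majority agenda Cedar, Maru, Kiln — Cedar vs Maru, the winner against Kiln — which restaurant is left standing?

Round 1: Cedar vs Maru — 10–7, Cedar advances.
Round 2: Cedar vs Kiln — 8–9, Kiln advances.
The agenda winner is Kiln.

Kiln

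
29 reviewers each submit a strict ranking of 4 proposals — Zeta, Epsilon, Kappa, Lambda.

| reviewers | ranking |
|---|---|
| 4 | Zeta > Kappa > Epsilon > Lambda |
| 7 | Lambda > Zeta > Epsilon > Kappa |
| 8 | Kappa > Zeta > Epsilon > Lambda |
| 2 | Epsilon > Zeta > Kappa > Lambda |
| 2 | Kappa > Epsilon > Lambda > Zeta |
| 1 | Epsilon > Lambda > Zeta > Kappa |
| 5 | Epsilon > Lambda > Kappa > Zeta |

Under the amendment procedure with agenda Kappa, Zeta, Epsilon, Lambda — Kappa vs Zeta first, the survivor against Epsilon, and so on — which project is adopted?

Round 1: Kappa vs Zeta — 15–14, Kappa advances.
Round 2: Kappa vs Epsilon — 14–15, Epsilon advances.
Round 3: Epsilon vs Lambda — 22–7, Epsilon advances.
Epsilon survives the agenda.

Epsilon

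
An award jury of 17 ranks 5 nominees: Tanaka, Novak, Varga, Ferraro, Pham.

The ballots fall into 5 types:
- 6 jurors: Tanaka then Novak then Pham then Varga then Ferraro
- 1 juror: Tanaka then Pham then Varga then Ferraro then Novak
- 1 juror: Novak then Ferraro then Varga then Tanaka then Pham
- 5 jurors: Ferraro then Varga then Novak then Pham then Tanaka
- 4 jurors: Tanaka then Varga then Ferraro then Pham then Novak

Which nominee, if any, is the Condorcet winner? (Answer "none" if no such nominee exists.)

Check each pair by majority over 17 ballots:
Tanaka vs Novak: Tanaka preferred on 6+1+4 = 11 ballots; Tanaka wins 11–6.
Tanaka vs Varga: 6+1+4 = 11 for Tanaka, 6 for Varga — Tanaka by 11–6.
Tanaka vs Ferraro: 11 to 6, Tanaka.
Tanaka vs Pham: Tanaka is ranked higher on 6+1+1+4 = 12 ballots, Pham on 5. Tanaka wins 12–5.
Novak vs Varga: Novak is ranked higher on 6+1 = 7 ballots, Varga on 10. Varga wins 10–7.
Novak vs Ferraro: 7 to 10, Ferraro.
Novak vs Pham: 6+1+5 = 12 for Novak, 5 for Pham — Novak by 12–5.
Varga vs Ferraro: 11 to 6, Varga.
Varga vs Pham: 1+5+4 = 10 for Varga, 7 for Pham — Varga by 10–7.
Ferraro vs Pham: Ferraro preferred on 1+5+4 = 10 ballots; Ferraro wins 10–7.
Only Tanaka has no losses; Tanaka is the Condorcet winner.

Tanaka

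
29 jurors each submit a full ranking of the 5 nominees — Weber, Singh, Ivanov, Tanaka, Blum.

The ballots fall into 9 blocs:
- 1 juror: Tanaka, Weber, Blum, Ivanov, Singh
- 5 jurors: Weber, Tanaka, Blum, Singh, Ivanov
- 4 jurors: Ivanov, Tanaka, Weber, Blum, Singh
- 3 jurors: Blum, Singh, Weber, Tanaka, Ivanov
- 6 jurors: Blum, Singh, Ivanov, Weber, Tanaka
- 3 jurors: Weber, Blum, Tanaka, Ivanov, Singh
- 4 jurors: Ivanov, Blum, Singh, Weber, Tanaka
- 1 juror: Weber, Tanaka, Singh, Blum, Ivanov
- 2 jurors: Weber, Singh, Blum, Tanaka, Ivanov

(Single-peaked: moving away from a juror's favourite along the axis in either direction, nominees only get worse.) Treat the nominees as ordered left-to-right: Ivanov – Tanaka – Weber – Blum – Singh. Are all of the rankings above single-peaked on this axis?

Axis positions: Ivanov=1, Tanaka=2, Weber=3, Blum=4, Singh=5.
Bloc 1 (peak Tanaka at position 2): ranking walks positions 2-3-4-1-5, expanding outward from the peak — single-peaked.
Bloc 2 (peak Weber at position 3): ranking walks positions 3-2-4-5-1, expanding outward from the peak — single-peaked.
Bloc 3 (peak Ivanov at position 1): ranking walks positions 1-2-3-4-5, expanding outward from the peak — single-peaked.
Bloc 4 (peak Blum at position 4): ranking walks positions 4-5-3-2-1, expanding outward from the peak — single-peaked.
Bloc 5: ranking walks positions 4-5-1-3-2; Ivanov is ranked above Weber even though Weber lies between Ivanov and the peak Blum on the axis — preferences dip and rise again. Not single-peaked.
Bloc 6 (peak Weber at position 3): ranking walks positions 3-4-2-1-5, expanding outward from the peak — single-peaked.
Bloc 7: ranking walks positions 1-4-5-3-2; Blum is ranked above Tanaka even though Tanaka lies between Blum and the peak Ivanov on the axis — preferences dip and rise again. Not single-peaked.
Bloc 8: ranking walks positions 3-2-5-4-1; Singh is ranked above Blum even though Blum lies between Singh and the peak Weber on the axis — preferences dip and rise again. Not single-peaked.
Bloc 9: ranking walks positions 3-5-4-2-1; Singh is ranked above Blum even though Blum lies between Singh and the peak Weber on the axis — preferences dip and rise again. Not single-peaked.
Bloc 5 violates single-peakedness, so the profile is not single-peaked on this axis.

no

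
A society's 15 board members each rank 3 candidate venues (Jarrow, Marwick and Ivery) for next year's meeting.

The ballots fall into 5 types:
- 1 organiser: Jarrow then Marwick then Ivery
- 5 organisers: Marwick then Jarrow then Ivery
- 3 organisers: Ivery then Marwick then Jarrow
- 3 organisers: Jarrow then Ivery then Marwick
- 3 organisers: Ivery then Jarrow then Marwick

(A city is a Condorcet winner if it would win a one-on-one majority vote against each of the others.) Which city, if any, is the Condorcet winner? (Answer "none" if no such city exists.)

none

Pairwise majorities:
Jarrow vs Marwick: Jarrow preferred on 1+3+3 = 7 ballots; Marwick wins 8–7.
Jarrow vs Ivery: Jarrow is ranked higher on 1+5+3 = 9 ballots, Ivery on 6. Jarrow wins 9–6.
Marwick vs Ivery: Marwick preferred on 1+5 = 6 ballots; Ivery wins 9–6.
No city is unbeaten: Jarrow loses to Marwick; Marwick loses to Ivery; Ivery loses to Jarrow. In particular Jarrow → Ivery → Marwick → Jarrow is a majority cycle — no Condorcet winner exists.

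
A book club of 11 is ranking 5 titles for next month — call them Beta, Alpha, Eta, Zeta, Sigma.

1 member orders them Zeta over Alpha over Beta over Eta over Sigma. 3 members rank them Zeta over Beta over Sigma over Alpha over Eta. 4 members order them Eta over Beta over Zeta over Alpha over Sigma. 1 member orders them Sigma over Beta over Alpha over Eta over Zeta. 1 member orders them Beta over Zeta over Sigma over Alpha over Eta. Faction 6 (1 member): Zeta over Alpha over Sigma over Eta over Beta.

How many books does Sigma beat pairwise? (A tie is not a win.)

1

Sigma against each rival (11 members):
Sigma vs Beta: Beta wins 9–2.
Sigma–Alpha: Alpha 6–5.
Sigma–Eta: Sigma 6–5.
Sigma vs Zeta: Sigma is ranked higher on 1 ballot, Zeta on 10. Zeta wins 10–1.
Sigma beats Eta; loses to Beta, Alpha, Zeta — 1 pairwise win.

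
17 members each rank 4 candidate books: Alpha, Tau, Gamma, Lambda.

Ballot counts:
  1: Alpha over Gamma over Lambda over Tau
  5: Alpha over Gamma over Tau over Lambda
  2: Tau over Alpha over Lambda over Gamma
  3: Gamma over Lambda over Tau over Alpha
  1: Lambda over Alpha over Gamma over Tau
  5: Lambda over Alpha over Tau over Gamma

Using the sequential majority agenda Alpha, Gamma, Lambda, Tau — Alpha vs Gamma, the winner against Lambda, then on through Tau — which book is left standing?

Round 1: Alpha vs Gamma — 14–3, Alpha advances.
Round 2: Alpha vs Lambda — 8–9, Lambda advances.
Round 3: Lambda vs Tau — 10–7, Lambda advances.
The agenda winner is Lambda.

Lambda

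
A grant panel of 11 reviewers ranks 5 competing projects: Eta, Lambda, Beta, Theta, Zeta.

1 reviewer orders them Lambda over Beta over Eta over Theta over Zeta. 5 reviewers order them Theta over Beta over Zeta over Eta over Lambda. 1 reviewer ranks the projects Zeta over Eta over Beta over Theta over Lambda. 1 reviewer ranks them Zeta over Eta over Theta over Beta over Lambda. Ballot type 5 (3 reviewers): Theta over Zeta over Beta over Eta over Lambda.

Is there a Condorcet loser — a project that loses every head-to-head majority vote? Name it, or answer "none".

Lambda

Head-to-head results (11 reviewers):
Eta vs Lambda: Eta wins 10–1.
Eta vs Beta: Beta, 9–2.
Eta vs Theta: 3 to 8, Theta.
Eta vs Zeta: Zeta wins 10–1.
Lambda vs Beta: 1 to 10, Beta.
Lambda vs Theta: Theta wins 10–1.
Lambda vs Zeta: Zeta, 10–1.
Beta vs Theta: Theta wins 9–2.
Beta vs Zeta: 6 to 5, Beta.
Theta–Zeta: Theta 9–2.
Only Lambda has no wins; Lambda is the Condorcet loser.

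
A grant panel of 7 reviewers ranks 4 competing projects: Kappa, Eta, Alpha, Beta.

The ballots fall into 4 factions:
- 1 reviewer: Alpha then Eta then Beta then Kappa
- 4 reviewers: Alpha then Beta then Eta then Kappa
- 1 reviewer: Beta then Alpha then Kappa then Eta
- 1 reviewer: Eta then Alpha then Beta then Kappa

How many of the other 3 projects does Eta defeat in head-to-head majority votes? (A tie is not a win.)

Eta against each rival (7 reviewers):
Eta vs Kappa: Eta preferred on 1+4+1 = 6 ballots; Eta wins 6–1.
Eta vs Alpha: Alpha wins 6–1.
Eta–Beta: Beta 5–2.
Eta beats Kappa; loses to Alpha, Beta — 1 pairwise win.

1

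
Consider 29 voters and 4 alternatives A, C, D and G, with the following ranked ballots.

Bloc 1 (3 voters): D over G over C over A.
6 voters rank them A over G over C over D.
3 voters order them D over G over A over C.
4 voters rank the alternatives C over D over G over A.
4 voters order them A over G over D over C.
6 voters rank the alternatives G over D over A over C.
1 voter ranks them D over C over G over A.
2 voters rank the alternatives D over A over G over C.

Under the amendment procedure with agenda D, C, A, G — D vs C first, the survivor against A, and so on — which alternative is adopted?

G

Round 1: D vs C — 19–10, D advances.
Round 2: D vs A — 19–10, D advances.
Round 3: D vs G — 13–16, G advances.
The agenda winner is G.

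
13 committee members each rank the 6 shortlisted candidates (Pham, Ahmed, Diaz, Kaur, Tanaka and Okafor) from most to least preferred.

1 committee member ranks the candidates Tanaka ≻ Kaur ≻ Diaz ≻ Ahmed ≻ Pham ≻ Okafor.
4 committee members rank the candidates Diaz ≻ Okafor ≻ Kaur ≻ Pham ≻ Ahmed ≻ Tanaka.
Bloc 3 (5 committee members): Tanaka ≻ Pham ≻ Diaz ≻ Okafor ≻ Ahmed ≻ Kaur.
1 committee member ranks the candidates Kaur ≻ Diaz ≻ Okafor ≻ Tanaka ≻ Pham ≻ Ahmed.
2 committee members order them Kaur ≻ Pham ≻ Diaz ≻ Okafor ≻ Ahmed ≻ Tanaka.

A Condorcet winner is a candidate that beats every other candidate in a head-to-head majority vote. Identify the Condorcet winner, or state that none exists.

none

Check each pair by majority over 13 ballots:
Pham vs Ahmed: Pham wins 12–1.
Pham vs Diaz: Pham is ranked higher on 5+2 = 7 ballots, Diaz on 6. Pham wins 7–6.
Pham vs Kaur: Kaur wins 8–5.
Pham–Tanaka: Tanaka 7–6.
Pham vs Okafor: 8 to 5, Pham.
Ahmed vs Diaz: 0 to 13, Diaz.
Ahmed vs Kaur: Kaur wins 8–5.
Ahmed vs Tanaka: Ahmed preferred on 4+2 = 6 ballots; Tanaka wins 7–6.
Ahmed–Okafor: Okafor 12–1.
Diaz–Kaur: Diaz 9–4.
Diaz–Tanaka: Diaz 7–6.
Diaz vs Okafor: Diaz, 13–0.
Kaur vs Tanaka: Kaur preferred on 4+1+2 = 7 ballots; Kaur wins 7–6.
Kaur vs Okafor: Okafor wins 9–4.
Tanaka vs Okafor: Tanaka preferred on 1+5 = 6 ballots; Okafor wins 7–6.
Every candidate loses at least once (Pham loses to Kaur; Ahmed loses to Pham; Diaz loses to Pham; Kaur loses to Diaz; Tanaka loses to Diaz; Okafor loses to Pham). The majority relation contains the cycle Pham beats Diaz beats Kaur beats Pham, so there is no Condorcet winner.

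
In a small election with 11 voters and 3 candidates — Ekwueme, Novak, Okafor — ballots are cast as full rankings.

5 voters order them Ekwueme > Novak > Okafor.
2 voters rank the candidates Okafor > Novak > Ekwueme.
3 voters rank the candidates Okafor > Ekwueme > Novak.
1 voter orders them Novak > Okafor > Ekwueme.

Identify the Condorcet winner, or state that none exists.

Head-to-head results (11 voters):
Ekwueme vs Novak: Ekwueme is ranked higher on 5+3 = 8 ballots, Novak on 3. Ekwueme wins 8–3.
Ekwueme vs Okafor: 5 to 6, Okafor.
Novak vs Okafor: Novak is ranked higher on 5+1 = 6 ballots, Okafor on 5. Novak wins 6–5.
Every candidate loses at least once (Ekwueme loses to Okafor; Novak loses to Ekwueme; Okafor loses to Novak). The majority relation contains the cycle Ekwueme → Novak → Okafor → Ekwueme, so there is no Condorcet winner.

none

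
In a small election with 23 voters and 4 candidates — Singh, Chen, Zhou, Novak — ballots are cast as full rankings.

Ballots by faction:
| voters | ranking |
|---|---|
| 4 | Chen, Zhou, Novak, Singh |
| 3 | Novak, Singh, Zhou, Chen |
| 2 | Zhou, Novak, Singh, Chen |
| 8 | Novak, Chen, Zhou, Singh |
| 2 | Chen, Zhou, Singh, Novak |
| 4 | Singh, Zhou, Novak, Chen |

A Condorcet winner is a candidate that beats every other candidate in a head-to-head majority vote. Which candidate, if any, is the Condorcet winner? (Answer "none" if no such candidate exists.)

none

Head-to-head results (23 voters):
Singh vs Chen: Chen wins 14–9.
Singh vs Zhou: Zhou, 16–7.
Singh–Novak: Novak 17–6.
Chen vs Zhou: Chen wins 14–9.
Chen–Novak: Novak 17–6.
Zhou–Novak: Zhou 12–11.
Every candidate loses at least once (Singh loses to Chen; Chen loses to Novak; Zhou loses to Chen; Novak loses to Zhou). The majority relation contains the cycle Chen → Zhou → Novak → Chen, so there is no Condorcet winner.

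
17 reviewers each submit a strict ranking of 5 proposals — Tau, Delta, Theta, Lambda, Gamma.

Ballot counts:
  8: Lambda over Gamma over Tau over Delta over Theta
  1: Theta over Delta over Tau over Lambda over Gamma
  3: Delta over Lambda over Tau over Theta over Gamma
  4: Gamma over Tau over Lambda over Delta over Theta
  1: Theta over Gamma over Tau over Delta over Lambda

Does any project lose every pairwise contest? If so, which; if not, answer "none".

Head-to-head results (17 reviewers):
Tau vs Delta: Tau preferred on 8+4+1 = 13 ballots; Tau wins 13–4.
Tau–Theta: Tau 15–2.
Tau vs Lambda: Tau preferred on 1+4+1 = 6 ballots; Lambda wins 11–6.
Tau vs Gamma: Gamma wins 13–4.
Delta vs Theta: Delta is ranked higher on 8+3+4 = 15 ballots, Theta on 2. Delta wins 15–2.
Delta vs Lambda: Delta is ranked higher on 1+3+1 = 5 ballots, Lambda on 12. Lambda wins 12–5.
Delta vs Gamma: Gamma wins 13–4.
Theta vs Lambda: Lambda wins 15–2.
Theta vs Gamma: Theta is ranked higher on 1+3+1 = 5 ballots, Gamma on 12. Gamma wins 12–5.
Lambda vs Gamma: Lambda wins 12–5.
Only Theta has no wins; Theta is the Condorcet loser.

Theta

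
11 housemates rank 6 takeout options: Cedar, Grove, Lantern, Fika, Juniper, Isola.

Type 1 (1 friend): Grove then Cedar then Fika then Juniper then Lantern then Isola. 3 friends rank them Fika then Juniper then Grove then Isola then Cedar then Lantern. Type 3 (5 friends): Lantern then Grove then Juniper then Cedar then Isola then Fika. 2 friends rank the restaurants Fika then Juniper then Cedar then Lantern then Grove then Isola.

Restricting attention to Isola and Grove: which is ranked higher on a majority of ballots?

No ballot ranks Isola above Grove: 0.
Ballots ranking Grove above Isola: 11 − 0 = 11.
Grove wins the head-to-head 11–0.

Grove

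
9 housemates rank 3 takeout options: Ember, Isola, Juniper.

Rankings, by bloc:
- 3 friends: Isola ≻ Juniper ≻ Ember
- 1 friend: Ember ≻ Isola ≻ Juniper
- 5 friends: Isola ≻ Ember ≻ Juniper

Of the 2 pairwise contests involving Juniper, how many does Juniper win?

0

Juniper against each rival (9 friends):
Juniper vs Ember: Juniper preferred on 3 ballots; Ember wins 6–3.
Juniper vs Isola: Isola wins 9–0.
Juniper beats no one; loses to Ember, Isola — 0 pairwise wins.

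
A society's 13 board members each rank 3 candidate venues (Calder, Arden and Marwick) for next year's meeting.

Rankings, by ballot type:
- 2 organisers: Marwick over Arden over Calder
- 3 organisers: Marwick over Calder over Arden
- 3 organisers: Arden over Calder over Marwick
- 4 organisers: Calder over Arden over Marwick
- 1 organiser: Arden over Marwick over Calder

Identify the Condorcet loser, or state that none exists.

Pairwise majorities:
Calder vs Arden: 3+4 = 7 for Calder, 6 for Arden — Calder by 7–6.
Calder vs Marwick: Calder, 7–6.
Arden–Marwick: Arden 8–5.
Only Marwick has no wins; Marwick is the Condorcet loser.

Marwick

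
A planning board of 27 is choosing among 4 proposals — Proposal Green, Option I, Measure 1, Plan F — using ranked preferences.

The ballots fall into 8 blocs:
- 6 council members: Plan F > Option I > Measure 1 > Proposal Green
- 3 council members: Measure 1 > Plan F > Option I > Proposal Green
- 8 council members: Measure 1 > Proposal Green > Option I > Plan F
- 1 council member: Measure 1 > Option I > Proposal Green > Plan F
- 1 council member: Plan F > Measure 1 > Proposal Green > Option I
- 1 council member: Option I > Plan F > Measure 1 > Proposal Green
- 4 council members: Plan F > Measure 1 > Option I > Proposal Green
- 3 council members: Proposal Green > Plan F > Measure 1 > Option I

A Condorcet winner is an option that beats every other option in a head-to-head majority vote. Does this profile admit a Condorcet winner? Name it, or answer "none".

Plan F

Check each pair by majority over 27 ballots:
Proposal Green vs Option I: Option I wins 15–12.
Proposal Green vs Measure 1: Measure 1 wins 24–3.
Proposal Green–Plan F: Plan F 15–12.
Option I vs Measure 1: Measure 1 wins 20–7.
Option I–Plan F: Plan F 17–10.
Measure 1 vs Plan F: Plan F wins 15–12.
Plan F defeats every rival head-to-head and is the Condorcet winner.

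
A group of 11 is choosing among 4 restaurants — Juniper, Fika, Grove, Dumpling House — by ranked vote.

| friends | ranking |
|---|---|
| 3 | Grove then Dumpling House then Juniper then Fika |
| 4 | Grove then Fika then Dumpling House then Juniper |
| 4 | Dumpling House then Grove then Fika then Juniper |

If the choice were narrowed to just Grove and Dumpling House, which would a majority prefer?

Ballots ranking Grove above Dumpling House: 3 + 4 = 7.
Ballots ranking Dumpling House above Grove: 11 − 7 = 4.
Grove wins the head-to-head 7–4.

Grove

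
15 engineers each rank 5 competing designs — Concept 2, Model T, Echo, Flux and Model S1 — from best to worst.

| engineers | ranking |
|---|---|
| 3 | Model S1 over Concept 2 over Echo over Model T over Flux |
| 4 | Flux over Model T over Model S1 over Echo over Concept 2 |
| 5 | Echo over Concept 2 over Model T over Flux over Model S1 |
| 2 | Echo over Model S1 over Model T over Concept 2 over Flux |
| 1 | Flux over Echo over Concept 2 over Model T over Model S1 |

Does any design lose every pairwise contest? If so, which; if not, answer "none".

none

Head-to-head results (15 engineers):
Concept 2 vs Model T: Concept 2 wins 9–6.
Concept 2 vs Echo: 3 for Concept 2, 12 for Echo — Echo by 12–3.
Concept 2–Flux: Concept 2 10–5.
Concept 2–Model S1: Model S1 9–6.
Model T vs Echo: Echo, 11–4.
Model T vs Flux: Model T, 10–5.
Model T–Model S1: Model T 10–5.
Echo vs Flux: Echo is ranked higher on 3+5+2 = 10 ballots, Flux on 5. Echo wins 10–5.
Echo vs Model S1: 8 to 7, Echo.
Flux vs Model S1: Flux preferred on 4+5+1 = 10 ballots; Flux wins 10–5.
Each design has at least one pairwise win (Concept 2 beats Model T; Model T beats Flux; Echo beats Concept 2; Flux beats Model S1; Model S1 beats Concept 2) — no Condorcet loser.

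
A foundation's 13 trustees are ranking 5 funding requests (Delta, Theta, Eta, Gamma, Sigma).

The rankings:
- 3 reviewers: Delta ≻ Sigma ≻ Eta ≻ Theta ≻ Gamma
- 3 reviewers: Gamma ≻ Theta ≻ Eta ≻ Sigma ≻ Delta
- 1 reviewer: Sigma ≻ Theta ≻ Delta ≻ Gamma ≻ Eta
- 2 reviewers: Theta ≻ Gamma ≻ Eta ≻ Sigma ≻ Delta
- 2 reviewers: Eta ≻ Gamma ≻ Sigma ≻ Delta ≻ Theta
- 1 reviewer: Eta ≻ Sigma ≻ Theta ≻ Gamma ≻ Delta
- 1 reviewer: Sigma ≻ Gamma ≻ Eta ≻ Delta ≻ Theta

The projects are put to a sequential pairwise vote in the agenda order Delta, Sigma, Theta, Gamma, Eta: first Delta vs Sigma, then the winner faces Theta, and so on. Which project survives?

Round 1: Delta vs Sigma — 3–10, Sigma advances.
Round 2: Sigma vs Theta — 8–5, Sigma advances.
Round 3: Sigma vs Gamma — 6–7, Gamma advances.
Round 4: Gamma vs Eta — 7–6, Gamma advances.
The agenda winner is Gamma.

Gamma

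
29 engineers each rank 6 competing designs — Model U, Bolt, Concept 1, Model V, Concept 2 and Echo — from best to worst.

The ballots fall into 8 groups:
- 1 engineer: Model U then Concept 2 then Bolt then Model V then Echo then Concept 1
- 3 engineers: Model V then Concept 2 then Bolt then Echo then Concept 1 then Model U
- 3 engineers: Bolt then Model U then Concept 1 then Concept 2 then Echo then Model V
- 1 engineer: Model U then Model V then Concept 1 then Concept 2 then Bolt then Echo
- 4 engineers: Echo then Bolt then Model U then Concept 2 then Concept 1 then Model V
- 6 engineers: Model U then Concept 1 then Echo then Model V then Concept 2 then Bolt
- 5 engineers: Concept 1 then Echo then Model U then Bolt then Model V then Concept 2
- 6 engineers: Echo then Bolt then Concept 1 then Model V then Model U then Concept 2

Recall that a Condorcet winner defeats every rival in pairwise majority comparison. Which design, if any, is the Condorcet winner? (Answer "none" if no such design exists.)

none

Pairwise majorities:
Model U vs Bolt: Bolt wins 16–13.
Model U–Concept 1: Model U 15–14.
Model U–Model V: Model U 20–9.
Model U vs Concept 2: Model U wins 26–3.
Model U vs Echo: Echo wins 18–11.
Bolt vs Concept 1: Bolt, 17–12.
Bolt vs Model V: Bolt, 19–10.
Bolt vs Concept 2: Bolt, 18–11.
Bolt vs Echo: Echo, 21–8.
Concept 1–Model V: Concept 1 24–5.
Concept 1 vs Concept 2: Concept 1 wins 21–8.
Concept 1 vs Echo: Concept 1 wins 15–14.
Model V–Concept 2: Model V 21–8.
Model V vs Echo: Echo, 24–5.
Concept 2 vs Echo: Echo, 21–8.
No design is unbeaten: Model U loses to Bolt; Bolt loses to Echo; Concept 1 loses to Model U; Model V loses to Model U; Concept 2 loses to Model U; Echo loses to Concept 1. In particular Model U → Concept 1 → Echo → Model U is a majority cycle — no Condorcet winner exists.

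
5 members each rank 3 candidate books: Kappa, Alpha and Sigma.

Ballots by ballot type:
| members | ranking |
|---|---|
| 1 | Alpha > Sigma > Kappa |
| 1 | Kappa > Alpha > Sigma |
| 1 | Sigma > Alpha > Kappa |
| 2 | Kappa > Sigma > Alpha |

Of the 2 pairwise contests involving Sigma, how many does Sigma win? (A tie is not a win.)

Sigma against each rival (5 members):
Sigma vs Kappa: 1+1 = 2 for Sigma, 3 for Kappa — Kappa by 3–2.
Sigma vs Alpha: Sigma is ranked higher on 1+2 = 3 ballots, Alpha on 2. Sigma wins 3–2.
Sigma beats Alpha; loses to Kappa — 1 pairwise win.

1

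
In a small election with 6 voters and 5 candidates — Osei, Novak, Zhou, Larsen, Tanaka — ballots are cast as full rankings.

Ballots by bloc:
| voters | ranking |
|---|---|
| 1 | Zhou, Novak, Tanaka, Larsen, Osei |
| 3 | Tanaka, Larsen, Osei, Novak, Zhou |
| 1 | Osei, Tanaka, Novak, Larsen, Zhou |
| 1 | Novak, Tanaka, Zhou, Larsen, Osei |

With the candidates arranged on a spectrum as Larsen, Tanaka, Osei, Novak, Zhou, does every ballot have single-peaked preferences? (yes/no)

no

Axis positions: Larsen=1, Tanaka=2, Osei=3, Novak=4, Zhou=5.
Bloc 1: ranking walks positions 5-4-2-1-3; Tanaka is ranked above Osei even though Osei lies between Tanaka and the peak Zhou on the axis — preferences dip and rise again. Not single-peaked.
Bloc 2 (peak Tanaka at position 2): ranking walks positions 2-1-3-4-5, expanding outward from the peak — single-peaked.
Bloc 3 (peak Osei at position 3): ranking walks positions 3-2-4-1-5, expanding outward from the peak — single-peaked.
Bloc 4: ranking walks positions 4-2-5-1-3; Tanaka is ranked above Osei even though Osei lies between Tanaka and the peak Novak on the axis — preferences dip and rise again. Not single-peaked.
Bloc 1 violates single-peakedness, so the profile is not single-peaked on this axis.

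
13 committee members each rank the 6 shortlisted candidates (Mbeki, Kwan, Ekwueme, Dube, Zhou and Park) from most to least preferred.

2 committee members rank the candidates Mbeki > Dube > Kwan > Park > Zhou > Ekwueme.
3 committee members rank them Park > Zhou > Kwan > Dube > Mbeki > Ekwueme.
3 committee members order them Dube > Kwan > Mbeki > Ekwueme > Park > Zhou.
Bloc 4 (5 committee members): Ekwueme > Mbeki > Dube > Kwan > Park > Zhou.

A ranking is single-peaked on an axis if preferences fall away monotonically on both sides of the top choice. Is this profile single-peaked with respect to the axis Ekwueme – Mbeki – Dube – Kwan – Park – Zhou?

yes

Axis positions: Ekwueme=1, Mbeki=2, Dube=3, Kwan=4, Park=5, Zhou=6.
Bloc 1 (peak Mbeki at position 2): ranking walks positions 2-3-4-5-6-1, expanding outward from the peak — single-peaked.
Bloc 2 (peak Park at position 5): ranking walks positions 5-6-4-3-2-1, expanding outward from the peak — single-peaked.
Bloc 3 (peak Dube at position 3): ranking walks positions 3-4-2-1-5-6, expanding outward from the peak — single-peaked.
Bloc 4 (peak Ekwueme at position 1): ranking walks positions 1-2-3-4-5-6, expanding outward from the peak — single-peaked.
Every ranking is single-peaked on this axis.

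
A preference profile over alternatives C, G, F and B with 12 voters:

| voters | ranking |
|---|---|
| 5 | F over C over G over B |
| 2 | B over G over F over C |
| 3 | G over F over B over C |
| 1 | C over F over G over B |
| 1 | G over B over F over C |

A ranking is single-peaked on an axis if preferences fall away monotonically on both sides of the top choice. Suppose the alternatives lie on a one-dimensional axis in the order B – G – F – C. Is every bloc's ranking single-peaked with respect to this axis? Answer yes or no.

yes

Axis positions: B=1, G=2, F=3, C=4.
Bloc 1 (peak F at position 3): ranking walks positions 3-4-2-1, expanding outward from the peak — single-peaked.
Bloc 2 (peak B at position 1): ranking walks positions 1-2-3-4, expanding outward from the peak — single-peaked.
Bloc 3 (peak G at position 2): ranking walks positions 2-3-1-4, expanding outward from the peak — single-peaked.
Bloc 4 (peak C at position 4): ranking walks positions 4-3-2-1, expanding outward from the peak — single-peaked.
Bloc 5 (peak G at position 2): ranking walks positions 2-1-3-4, expanding outward from the peak — single-peaked.
Every ranking is single-peaked on this axis.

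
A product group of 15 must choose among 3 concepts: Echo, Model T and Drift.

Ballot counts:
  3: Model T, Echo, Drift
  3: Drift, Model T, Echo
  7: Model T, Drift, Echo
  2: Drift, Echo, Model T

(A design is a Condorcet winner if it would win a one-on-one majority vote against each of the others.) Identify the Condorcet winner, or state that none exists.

Pairwise majorities:
Echo vs Model T: Model T, 13–2.
Echo–Drift: Drift 12–3.
Model T vs Drift: Model T, 10–5.
Model T wins every pairwise contest, so Model T is the Condorcet winner.

Model T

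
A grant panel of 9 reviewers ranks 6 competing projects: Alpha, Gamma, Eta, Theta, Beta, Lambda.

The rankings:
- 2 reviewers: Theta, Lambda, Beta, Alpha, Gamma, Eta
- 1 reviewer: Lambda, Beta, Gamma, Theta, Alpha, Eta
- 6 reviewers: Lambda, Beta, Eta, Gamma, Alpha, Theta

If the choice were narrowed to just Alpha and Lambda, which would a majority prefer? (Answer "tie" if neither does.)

Lambda

No ballot ranks Alpha above Lambda: 0.
Ballots ranking Lambda above Alpha: 9 − 0 = 9.
Lambda wins the head-to-head 9–0.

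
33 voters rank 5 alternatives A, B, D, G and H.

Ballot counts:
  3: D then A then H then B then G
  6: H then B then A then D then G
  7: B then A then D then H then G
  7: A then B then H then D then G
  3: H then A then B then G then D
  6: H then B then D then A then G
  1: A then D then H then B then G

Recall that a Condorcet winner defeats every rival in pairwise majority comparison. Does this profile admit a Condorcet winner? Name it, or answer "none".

none

Head-to-head results (33 voters):
A–B: B 19–14.
A vs D: A wins 24–9.
A vs G: A, 33–0.
A–H: A 18–15.
B vs D: B wins 29–4.
B vs G: B wins 33–0.
B vs H: H, 19–14.
D vs G: D wins 30–3.
D vs H: H, 22–11.
G vs H: H, 33–0.
Every alternative loses at least once (A loses to B; B loses to H; D loses to A; G loses to A; H loses to A). The majority relation contains the cycle A beats H beats B beats A, so there is no Condorcet winner.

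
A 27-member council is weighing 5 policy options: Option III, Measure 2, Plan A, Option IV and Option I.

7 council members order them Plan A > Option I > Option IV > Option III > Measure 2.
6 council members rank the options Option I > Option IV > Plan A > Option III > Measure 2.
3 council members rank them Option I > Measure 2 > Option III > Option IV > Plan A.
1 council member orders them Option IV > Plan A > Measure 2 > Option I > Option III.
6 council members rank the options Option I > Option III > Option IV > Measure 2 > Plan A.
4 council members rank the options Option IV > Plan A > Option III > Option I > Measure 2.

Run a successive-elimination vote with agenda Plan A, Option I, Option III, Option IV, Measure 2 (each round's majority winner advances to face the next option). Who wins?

Round 1: Plan A vs Option I — 12–15, Option I advances.
Round 2: Option I vs Option III — 23–4, Option I advances.
Round 3: Option I vs Option IV — 22–5, Option I advances.
Round 4: Option I vs Measure 2 — 26–1, Option I advances.
Option I survives the agenda.

Option I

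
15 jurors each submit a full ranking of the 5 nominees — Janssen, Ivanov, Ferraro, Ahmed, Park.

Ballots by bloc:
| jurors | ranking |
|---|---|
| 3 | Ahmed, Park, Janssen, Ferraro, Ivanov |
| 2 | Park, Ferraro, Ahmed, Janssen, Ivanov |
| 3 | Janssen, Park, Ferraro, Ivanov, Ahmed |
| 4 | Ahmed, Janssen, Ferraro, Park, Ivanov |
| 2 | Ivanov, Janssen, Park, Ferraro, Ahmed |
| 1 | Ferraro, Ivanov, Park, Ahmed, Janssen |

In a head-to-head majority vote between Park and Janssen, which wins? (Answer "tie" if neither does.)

Janssen

Ballots ranking Park above Janssen: 3 + 2 + 1 = 6.
Ballots ranking Janssen above Park: 15 − 6 = 9.
Janssen wins the head-to-head 9–6.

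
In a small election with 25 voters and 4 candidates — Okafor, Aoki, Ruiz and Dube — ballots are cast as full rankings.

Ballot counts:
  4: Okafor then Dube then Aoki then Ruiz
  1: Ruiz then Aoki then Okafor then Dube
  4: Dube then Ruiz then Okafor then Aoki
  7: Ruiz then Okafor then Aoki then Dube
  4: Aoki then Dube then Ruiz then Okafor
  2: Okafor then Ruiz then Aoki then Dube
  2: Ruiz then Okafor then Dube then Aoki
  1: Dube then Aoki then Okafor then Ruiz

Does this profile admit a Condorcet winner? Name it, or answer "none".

none

Check each pair by majority over 25 ballots:
Okafor vs Aoki: 19 to 6, Okafor.
Okafor vs Ruiz: 7 to 18, Ruiz.
Okafor vs Dube: Okafor is ranked higher on 4+1+7+2+2 = 16 ballots, Dube on 9. Okafor wins 16–9.
Aoki vs Ruiz: Aoki is ranked higher on 4+4+1 = 9 ballots, Ruiz on 16. Ruiz wins 16–9.
Aoki vs Dube: 14 to 11, Aoki.
Ruiz vs Dube: Ruiz is ranked higher on 1+7+2+2 = 12 ballots, Dube on 13. Dube wins 13–12.
No candidate is unbeaten: Okafor loses to Ruiz; Aoki loses to Okafor; Ruiz loses to Dube; Dube loses to Okafor. In particular Okafor > Dube > Ruiz > Okafor is a majority cycle — no Condorcet winner exists.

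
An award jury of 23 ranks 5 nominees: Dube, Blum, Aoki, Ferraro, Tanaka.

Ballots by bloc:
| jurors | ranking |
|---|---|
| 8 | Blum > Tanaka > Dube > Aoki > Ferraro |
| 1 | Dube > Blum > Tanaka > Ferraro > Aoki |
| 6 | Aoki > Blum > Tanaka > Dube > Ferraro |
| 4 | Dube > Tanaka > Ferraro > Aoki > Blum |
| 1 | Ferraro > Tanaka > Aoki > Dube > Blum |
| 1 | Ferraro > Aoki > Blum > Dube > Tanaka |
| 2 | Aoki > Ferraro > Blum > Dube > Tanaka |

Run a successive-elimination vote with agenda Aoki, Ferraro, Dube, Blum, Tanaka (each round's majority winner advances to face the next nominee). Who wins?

Blum

Round 1: Aoki vs Ferraro — 16–7, Aoki advances.
Round 2: Aoki vs Dube — 10–13, Dube advances.
Round 3: Dube vs Blum — 6–17, Blum advances.
Round 4: Blum vs Tanaka — 18–5, Blum advances.
Blum survives the agenda.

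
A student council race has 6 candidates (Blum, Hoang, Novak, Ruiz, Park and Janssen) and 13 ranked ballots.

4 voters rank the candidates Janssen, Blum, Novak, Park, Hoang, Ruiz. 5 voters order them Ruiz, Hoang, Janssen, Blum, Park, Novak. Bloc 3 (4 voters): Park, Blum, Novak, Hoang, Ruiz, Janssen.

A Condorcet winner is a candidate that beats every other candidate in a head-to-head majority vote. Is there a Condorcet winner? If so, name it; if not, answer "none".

Check each pair by majority over 13 ballots:
Blum vs Hoang: Blum, 8–5.
Blum vs Novak: Blum wins 13–0.
Blum vs Ruiz: Blum wins 8–5.
Blum vs Park: Blum wins 9–4.
Blum vs Janssen: Janssen, 9–4.
Hoang vs Novak: Novak, 8–5.
Hoang vs Ruiz: Hoang, 8–5.
Hoang vs Park: Park wins 8–5.
Hoang vs Janssen: Hoang, 9–4.
Novak–Ruiz: Novak 8–5.
Novak vs Park: Park wins 9–4.
Novak vs Janssen: Janssen wins 9–4.
Ruiz vs Park: Park wins 8–5.
Ruiz–Janssen: Ruiz 9–4.
Park vs Janssen: Janssen wins 9–4.
Every candidate loses at least once (Blum loses to Janssen; Hoang loses to Blum; Novak loses to Blum; Ruiz loses to Blum; Park loses to Blum; Janssen loses to Hoang). The majority relation contains the cycle Blum → Hoang → Janssen → Blum, so there is no Condorcet winner.

none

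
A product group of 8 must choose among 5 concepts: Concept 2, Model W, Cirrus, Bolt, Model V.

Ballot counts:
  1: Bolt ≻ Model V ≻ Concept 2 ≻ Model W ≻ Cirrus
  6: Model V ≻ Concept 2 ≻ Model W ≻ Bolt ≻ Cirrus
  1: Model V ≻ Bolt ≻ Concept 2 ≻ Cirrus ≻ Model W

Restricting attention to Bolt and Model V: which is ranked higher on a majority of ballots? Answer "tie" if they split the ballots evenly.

Model V

Ballots ranking Bolt above Model V: 1.
Ballots ranking Model V above Bolt: 8 − 1 = 7.
Model V wins the head-to-head 7–1.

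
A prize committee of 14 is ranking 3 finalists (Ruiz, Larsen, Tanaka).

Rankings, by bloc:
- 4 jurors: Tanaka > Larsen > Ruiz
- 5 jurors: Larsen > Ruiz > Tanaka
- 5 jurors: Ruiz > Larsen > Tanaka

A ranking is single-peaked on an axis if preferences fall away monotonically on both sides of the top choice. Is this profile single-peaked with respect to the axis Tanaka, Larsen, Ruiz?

yes

Axis positions: Tanaka=1, Larsen=2, Ruiz=3.
Bloc 1 (peak Tanaka at position 1): ranking walks positions 1-2-3, expanding outward from the peak — single-peaked.
Bloc 2 (peak Larsen at position 2): ranking walks positions 2-3-1, expanding outward from the peak — single-peaked.
Bloc 3 (peak Ruiz at position 3): ranking walks positions 3-2-1, expanding outward from the peak — single-peaked.
Every ranking is single-peaked on this axis.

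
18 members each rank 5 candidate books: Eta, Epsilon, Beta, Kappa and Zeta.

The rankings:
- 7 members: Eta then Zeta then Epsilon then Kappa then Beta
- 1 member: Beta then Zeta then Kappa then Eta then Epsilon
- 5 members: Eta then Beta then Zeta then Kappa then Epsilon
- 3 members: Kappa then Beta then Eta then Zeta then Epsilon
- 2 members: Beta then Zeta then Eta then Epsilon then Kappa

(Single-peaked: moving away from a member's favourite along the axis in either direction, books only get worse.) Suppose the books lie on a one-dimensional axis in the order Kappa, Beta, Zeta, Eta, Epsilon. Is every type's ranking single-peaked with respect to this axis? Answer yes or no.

no

Axis positions: Kappa=1, Beta=2, Zeta=3, Eta=4, Epsilon=5.
Type 1: ranking walks positions 4-3-5-1-2; Kappa is ranked above Beta even though Beta lies between Kappa and the peak Eta on the axis — preferences dip and rise again. Not single-peaked.
Type 2 (peak Beta at position 2): ranking walks positions 2-3-1-4-5, expanding outward from the peak — single-peaked.
Type 3: ranking walks positions 4-2-3-1-5; Beta is ranked above Zeta even though Zeta lies between Beta and the peak Eta on the axis — preferences dip and rise again. Not single-peaked.
Type 4: ranking walks positions 1-2-4-3-5; Eta is ranked above Zeta even though Zeta lies between Eta and the peak Kappa on the axis — preferences dip and rise again. Not single-peaked.
Type 5 (peak Beta at position 2): ranking walks positions 2-3-4-5-1, expanding outward from the peak — single-peaked.
Type 1 violates single-peakedness, so the profile is not single-peaked on this axis.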